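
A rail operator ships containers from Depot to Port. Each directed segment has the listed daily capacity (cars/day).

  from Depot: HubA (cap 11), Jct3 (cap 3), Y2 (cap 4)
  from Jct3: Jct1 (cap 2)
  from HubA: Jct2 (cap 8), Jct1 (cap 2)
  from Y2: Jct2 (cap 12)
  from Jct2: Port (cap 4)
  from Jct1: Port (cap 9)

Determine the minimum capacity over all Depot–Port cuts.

8

Augment Depot→Jct3→Jct1→Port: bottleneck 2, flow now 2.
Augment Depot→HubA→Jct2→Port: bottleneck 4, flow now 6.
Augment Depot→HubA→Jct1→Port: bottleneck 2, flow now 8.
No augmenting path remains; maximum flow = 8.
By max-flow min-cut, the minimum cut capacity equals the max flow.
In the residual graph, reachable from Depot: {Depot, Jct3, HubA, Y2, Jct2}.
Min-cut edges: Jct3→Jct1 (2), HubA→Jct1 (2), Jct2→Port (4); capacity 2 + 2 + 4 = 8.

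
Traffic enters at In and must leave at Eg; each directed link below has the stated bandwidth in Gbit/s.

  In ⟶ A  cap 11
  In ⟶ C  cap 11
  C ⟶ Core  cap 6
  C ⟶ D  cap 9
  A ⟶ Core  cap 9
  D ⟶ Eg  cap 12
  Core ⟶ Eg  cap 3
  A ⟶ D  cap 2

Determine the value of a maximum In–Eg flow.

14

Augment In→A→Core→Eg: bottleneck 3, flow now 3.
Augment In→A→D→Eg: bottleneck 2, flow now 5.
Augment In→C→D→Eg: bottleneck 9, flow now 14.
No augmenting path remains; maximum flow = 14.
In the residual graph, reachable from In: {In, A, C, Core}.
Min-cut edges: A→D (2), C→D (9), Core→Eg (3); capacity 2 + 9 + 3 = 14.
This cut is saturated, so no flow can exceed 14.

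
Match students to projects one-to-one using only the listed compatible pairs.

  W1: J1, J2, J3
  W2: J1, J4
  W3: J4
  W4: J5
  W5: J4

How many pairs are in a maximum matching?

4

Unit-capacity flow: source→left, listed edges, right→sink; max matching = max flow.
Augmenting path W1→J1 (+1); matched 1.
Augmenting path W2→J4 (+1); matched 2.
Augmenting path W4→J5 (+1); matched 3.
Augmenting path W3→J4→W2→J1→W1→J2 (+1); matched 4.
No augmenting path remains; maximum matching = 4.
König certificate: {W1, W2, W4, J4} is a vertex cover of size 4 (every listed pair touches it), so no matching can be larger.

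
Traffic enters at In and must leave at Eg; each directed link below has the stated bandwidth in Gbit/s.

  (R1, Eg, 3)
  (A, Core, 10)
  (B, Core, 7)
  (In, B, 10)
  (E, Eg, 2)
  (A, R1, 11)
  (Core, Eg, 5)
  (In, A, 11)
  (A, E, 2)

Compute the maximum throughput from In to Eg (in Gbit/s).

Augment In→B→Core→Eg: bottleneck 5, flow now 5.
Augment In→A→E→Eg: bottleneck 2, flow now 7.
Augment In→A→R1→Eg: bottleneck 3, flow now 10.
No augmenting path remains; maximum flow = 10.
In the residual graph, reachable from In: {In, B, A, R1, Core}.
Min-cut edges: A→E (2), R1→Eg (3), Core→Eg (5); capacity 2 + 3 + 5 = 10.
This cut is saturated, so no flow can exceed 10.

10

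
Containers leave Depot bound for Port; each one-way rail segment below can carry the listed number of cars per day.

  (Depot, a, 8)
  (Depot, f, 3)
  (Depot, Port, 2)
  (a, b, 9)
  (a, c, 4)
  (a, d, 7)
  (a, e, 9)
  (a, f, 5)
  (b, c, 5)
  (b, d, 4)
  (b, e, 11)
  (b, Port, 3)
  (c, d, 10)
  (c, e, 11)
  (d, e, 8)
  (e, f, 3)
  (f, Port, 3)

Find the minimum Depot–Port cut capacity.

8

Augment Depot→Port: bottleneck 2, flow now 2.
Augment Depot→f→Port: bottleneck 3, flow now 5.
Augment Depot→a→b→Port: bottleneck 3, flow now 8.
No augmenting path remains; maximum flow = 8.
By max-flow min-cut, the minimum cut capacity equals the max flow.
In the residual graph, reachable from Depot: {Depot, a, b, c, d, e, f}.
Min-cut edges: Depot→Port (2), b→Port (3), f→Port (3); capacity 2 + 3 + 3 = 8.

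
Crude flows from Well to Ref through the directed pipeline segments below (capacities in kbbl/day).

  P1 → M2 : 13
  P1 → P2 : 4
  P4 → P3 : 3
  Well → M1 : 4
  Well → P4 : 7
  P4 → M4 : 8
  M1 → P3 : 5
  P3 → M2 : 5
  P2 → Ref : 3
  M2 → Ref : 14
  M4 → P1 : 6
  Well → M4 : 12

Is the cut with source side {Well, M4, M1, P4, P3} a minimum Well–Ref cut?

Yes — it is a minimum cut (capacity 11).

Given cut capacity: 6 + 5 = 11.
Augment Well→M4→P1→P2→Ref: bottleneck 3, flow now 3.
Augment Well→M4→P1→M2→Ref: bottleneck 3, flow now 6.
Augment Well→M1→P3→M2→Ref: bottleneck 4, flow now 10.
Augment Well→P4→P3→M2→Ref: bottleneck 1, flow now 11.
No augmenting path remains; maximum flow = 11.
Cut capacity 11 equals the max flow, so it is a minimum cut.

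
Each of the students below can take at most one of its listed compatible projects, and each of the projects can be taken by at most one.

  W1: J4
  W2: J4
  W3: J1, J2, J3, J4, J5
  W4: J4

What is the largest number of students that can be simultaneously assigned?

2

Unit-capacity flow: source→left, listed edges, right→sink; max matching = max flow.
Augmenting path W1→J4 (+1); matched 1.
Augmenting path W3→J1 (+1); matched 2.
No augmenting path remains; maximum matching = 2.
König certificate: {W3, J4} is a vertex cover of size 2 (every listed pair touches it), so no matching can be larger.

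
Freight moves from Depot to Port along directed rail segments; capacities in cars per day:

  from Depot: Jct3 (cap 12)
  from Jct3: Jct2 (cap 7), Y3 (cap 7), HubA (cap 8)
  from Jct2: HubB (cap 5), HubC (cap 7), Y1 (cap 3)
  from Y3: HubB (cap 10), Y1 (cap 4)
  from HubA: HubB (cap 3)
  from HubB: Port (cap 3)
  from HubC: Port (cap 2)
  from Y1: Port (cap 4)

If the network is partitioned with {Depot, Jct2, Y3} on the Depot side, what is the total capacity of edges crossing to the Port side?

Edges leaving {Depot, Jct2, Y3}: Depot→Jct3 (12), Jct2→HubB (5), Jct2→HubC (7), Jct2→Y1 (3), Y3→HubB (10), Y3→Y1 (4).
Cut capacity = 12 + 5 + 7 + 3 + 10 + 4 = 41.

41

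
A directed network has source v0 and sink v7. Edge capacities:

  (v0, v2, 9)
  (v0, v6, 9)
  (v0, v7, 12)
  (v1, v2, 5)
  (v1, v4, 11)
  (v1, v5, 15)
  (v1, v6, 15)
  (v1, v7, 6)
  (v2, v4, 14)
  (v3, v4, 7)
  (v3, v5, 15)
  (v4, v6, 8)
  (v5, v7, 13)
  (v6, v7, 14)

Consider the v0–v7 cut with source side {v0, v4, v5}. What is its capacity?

51

Edges leaving {v0, v4, v5}: v0→v2 (9), v0→v6 (9), v0→v7 (12), v4→v6 (8), v5→v7 (13).
Cut capacity = 9 + 9 + 12 + 8 + 13 = 51.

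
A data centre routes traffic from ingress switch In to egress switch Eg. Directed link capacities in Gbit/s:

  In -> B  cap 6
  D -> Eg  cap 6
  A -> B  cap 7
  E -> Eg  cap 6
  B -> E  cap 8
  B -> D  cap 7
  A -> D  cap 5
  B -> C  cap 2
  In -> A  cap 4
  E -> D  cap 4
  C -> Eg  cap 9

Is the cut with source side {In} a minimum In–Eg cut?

Yes — it is a minimum cut (capacity 10).

Given cut capacity: 4 + 6 = 10.
Augment In→A→D→Eg: bottleneck 4, flow now 4.
Augment In→B→C→Eg: bottleneck 2, flow now 6.
Augment In→B→D→Eg: bottleneck 2, flow now 8.
Augment In→B→E→Eg: bottleneck 2, flow now 10.
No augmenting path remains; maximum flow = 10.
Cut capacity 10 equals the max flow, so it is a minimum cut.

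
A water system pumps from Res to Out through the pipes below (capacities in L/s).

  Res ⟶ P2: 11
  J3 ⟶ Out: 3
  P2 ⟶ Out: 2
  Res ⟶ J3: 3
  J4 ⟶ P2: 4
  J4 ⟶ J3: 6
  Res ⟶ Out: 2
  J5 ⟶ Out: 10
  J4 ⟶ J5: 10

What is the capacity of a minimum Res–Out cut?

Augment Res→Out: bottleneck 2, flow now 2.
Augment Res→P2→Out: bottleneck 2, flow now 4.
Augment Res→J3→Out: bottleneck 3, flow now 7.
No augmenting path remains; maximum flow = 7.
By max-flow min-cut, the minimum cut capacity equals the max flow.
In the residual graph, reachable from Res: {Res, P2}.
Min-cut edges: Res→J3 (3), Res→Out (2), P2→Out (2); capacity 3 + 2 + 2 = 7.

7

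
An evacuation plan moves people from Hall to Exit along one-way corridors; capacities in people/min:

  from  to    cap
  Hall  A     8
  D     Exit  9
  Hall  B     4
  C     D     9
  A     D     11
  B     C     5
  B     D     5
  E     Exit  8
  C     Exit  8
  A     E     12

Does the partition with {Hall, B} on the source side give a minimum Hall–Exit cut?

Given cut capacity: 8 + 5 + 5 = 18.
Augment Hall→A→D→Exit: bottleneck 8, flow now 8.
Augment Hall→B→C→Exit: bottleneck 4, flow now 12.
No augmenting path remains; maximum flow = 12.
In the residual graph, reachable from Hall: {Hall}.
Min-cut edges: Hall→A (8), Hall→B (4); capacity 8 + 4 = 12.
Cut capacity 18 exceeds the max flow 12, so it is not minimum.

No — its capacity is 18, but the minimum cut has capacity 12.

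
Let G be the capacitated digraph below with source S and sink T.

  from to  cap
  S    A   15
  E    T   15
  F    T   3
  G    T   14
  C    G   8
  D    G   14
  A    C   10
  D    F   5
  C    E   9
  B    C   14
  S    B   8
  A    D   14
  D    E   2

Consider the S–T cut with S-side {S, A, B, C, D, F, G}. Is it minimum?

No — its capacity is 28, but the minimum cut has capacity 23.

Given cut capacity: 9 + 2 + 3 + 14 = 28.
Augment S→A→C→E→T: bottleneck 9, flow now 9.
Augment S→A→C→G→T: bottleneck 1, flow now 10.
Augment S→A→D→E→T: bottleneck 2, flow now 12.
Augment S→A→D→F→T: bottleneck 3, flow now 15.
Augment S→B→C→G→T: bottleneck 7, flow now 22.
Augment S→B→C→A→D→G→T: bottleneck 1, flow now 23. (uses reverse residual edge)
No augmenting path remains; maximum flow = 23.
In the residual graph, reachable from S: {S}.
Min-cut edges: S→A (15), S→B (8); capacity 15 + 8 = 23.
Cut capacity 28 exceeds the max flow 23, so it is not minimum.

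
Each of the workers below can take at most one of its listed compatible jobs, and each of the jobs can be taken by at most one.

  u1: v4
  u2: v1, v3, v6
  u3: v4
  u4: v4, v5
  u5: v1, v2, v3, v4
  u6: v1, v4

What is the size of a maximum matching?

5

Unit-capacity flow: source→left, listed edges, right→sink; max matching = max flow.
Augmenting path u1→v4 (+1); matched 1.
Augmenting path u2→v1 (+1); matched 2.
Augmenting path u4→v5 (+1); matched 3.
Augmenting path u5→v2 (+1); matched 4.
Augmenting path u6→v1→u2→v3 (+1); matched 5.
No augmenting path remains; maximum matching = 5.
König certificate: {u2, u4, u5, u6, v4} is a vertex cover of size 5 (every listed pair touches it), so no matching can be larger.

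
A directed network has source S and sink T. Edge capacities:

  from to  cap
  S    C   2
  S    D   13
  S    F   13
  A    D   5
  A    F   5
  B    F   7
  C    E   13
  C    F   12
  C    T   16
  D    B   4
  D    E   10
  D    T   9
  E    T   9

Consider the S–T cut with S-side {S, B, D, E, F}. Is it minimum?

Given cut capacity: 2 + 9 + 9 = 20.
Augment S→C→T: bottleneck 2, flow now 2.
Augment S→D→T: bottleneck 9, flow now 11.
Augment S→D→E→T: bottleneck 4, flow now 15.
No augmenting path remains; maximum flow = 15.
In the residual graph, reachable from S: {S, F}.
Min-cut edges: S→C (2), S→D (13); capacity 2 + 13 = 15.
Cut capacity 20 exceeds the max flow 15, so it is not minimum.

No — its capacity is 20, but the minimum cut has capacity 15.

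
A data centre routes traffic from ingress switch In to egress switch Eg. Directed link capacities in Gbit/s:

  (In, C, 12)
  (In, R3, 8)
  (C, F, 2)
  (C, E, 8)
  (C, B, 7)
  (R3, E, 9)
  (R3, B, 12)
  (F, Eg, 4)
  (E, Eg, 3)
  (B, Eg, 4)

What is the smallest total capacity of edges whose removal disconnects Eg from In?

Augment In→C→F→Eg: bottleneck 2, flow now 2.
Augment In→C→E→Eg: bottleneck 3, flow now 5.
Augment In→C→B→Eg: bottleneck 4, flow now 9.
No augmenting path remains; maximum flow = 9.
By max-flow min-cut, the minimum cut capacity equals the max flow.
In the residual graph, reachable from In: {In, C, R3, E, B}.
Min-cut edges: C→F (2), E→Eg (3), B→Eg (4); capacity 2 + 3 + 4 = 9.

9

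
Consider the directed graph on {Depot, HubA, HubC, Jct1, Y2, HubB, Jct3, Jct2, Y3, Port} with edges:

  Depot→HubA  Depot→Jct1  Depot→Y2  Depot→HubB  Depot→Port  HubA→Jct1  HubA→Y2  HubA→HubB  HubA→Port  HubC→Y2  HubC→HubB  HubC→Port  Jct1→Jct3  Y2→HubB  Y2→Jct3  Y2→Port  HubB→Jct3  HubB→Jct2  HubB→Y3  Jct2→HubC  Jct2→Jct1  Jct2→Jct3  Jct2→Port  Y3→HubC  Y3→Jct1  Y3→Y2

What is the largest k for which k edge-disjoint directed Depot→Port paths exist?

4

Assign every edge capacity 1; by Menger, the answer equals the max flow.
Path Depot→Port (+1); total 1.
Path Depot→HubA→Port (+1); total 2.
Path Depot→Y2→Port (+1); total 3.
Path Depot→HubB→Jct2→Port (+1); total 4.
No residual Depot→Port path; max flow = 4.
Certifying cut of size 4: {Depot→HubA, Depot→HubB, Depot→Port, Depot→Y2}.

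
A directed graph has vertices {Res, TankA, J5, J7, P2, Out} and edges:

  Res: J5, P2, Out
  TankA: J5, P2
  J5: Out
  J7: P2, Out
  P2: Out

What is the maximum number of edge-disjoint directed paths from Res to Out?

3

Assign every edge capacity 1; by Menger, the answer equals the max flow.
Path Res→Out (+1); total 1.
Path Res→J5→Out (+1); total 2.
Path Res→P2→Out (+1); total 3.
No residual Res→Out path; max flow = 3.
Certifying cut of size 3: {Res→J5, Res→Out, Res→P2}.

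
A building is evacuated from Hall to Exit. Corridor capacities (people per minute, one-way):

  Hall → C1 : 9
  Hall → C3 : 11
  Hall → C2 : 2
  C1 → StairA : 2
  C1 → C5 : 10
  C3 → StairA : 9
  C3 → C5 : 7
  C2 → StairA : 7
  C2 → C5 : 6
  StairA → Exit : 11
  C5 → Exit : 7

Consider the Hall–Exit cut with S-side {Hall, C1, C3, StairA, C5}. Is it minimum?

No — its capacity is 20, but the minimum cut has capacity 18.

Given cut capacity: 2 + 11 + 7 = 20.
Augment Hall→C1→StairA→Exit: bottleneck 2, flow now 2.
Augment Hall→C1→C5→Exit: bottleneck 7, flow now 9.
Augment Hall→C3→StairA→Exit: bottleneck 9, flow now 18.
No augmenting path remains; maximum flow = 18.
In the residual graph, reachable from Hall: {Hall, C1, C3, C2, StairA, C5}.
Min-cut edges: StairA→Exit (11), C5→Exit (7); capacity 11 + 7 = 18.
Cut capacity 20 exceeds the max flow 18, so it is not minimum.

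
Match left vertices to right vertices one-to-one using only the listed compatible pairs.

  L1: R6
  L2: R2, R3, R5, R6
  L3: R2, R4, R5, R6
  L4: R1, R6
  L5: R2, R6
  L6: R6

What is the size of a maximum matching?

Unit-capacity flow: source→left, listed edges, right→sink; max matching = max flow.
Augmenting path L1→R6 (+1); matched 1.
Augmenting path L2→R2 (+1); matched 2.
Augmenting path L3→R4 (+1); matched 3.
Augmenting path L4→R1 (+1); matched 4.
Augmenting path L5→R2→L2→R3 (+1); matched 5.
No augmenting path remains; maximum matching = 5.
König certificate: {L2, L3, L4, L5, R6} is a vertex cover of size 5 (every listed pair touches it), so no matching can be larger.

5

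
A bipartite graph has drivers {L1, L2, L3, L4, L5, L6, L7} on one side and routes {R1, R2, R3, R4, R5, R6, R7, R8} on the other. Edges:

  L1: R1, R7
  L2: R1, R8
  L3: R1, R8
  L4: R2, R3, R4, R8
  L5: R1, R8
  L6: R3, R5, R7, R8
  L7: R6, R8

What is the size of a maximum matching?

6

Unit-capacity flow: source→left, listed edges, right→sink; max matching = max flow.
Augmenting path L1→R1 (+1); matched 1.
Augmenting path L2→R8 (+1); matched 2.
Augmenting path L4→R2 (+1); matched 3.
Augmenting path L6→R3 (+1); matched 4.
Augmenting path L7→R6 (+1); matched 5.
Augmenting path L3→R1→L1→R7 (+1); matched 6.
No augmenting path remains; maximum matching = 6.
König certificate: {L1, L4, L6, L7, R1, R8} is a vertex cover of size 6 (every listed pair touches it), so no matching can be larger.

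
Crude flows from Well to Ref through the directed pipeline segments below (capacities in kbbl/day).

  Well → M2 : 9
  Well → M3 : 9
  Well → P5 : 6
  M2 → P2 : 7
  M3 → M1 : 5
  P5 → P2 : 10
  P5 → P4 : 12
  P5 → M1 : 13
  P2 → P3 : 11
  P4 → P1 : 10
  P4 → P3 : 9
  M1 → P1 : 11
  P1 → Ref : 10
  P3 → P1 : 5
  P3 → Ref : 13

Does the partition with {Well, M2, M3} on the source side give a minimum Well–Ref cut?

Yes — it is a minimum cut (capacity 18).

Given cut capacity: 6 + 7 + 5 = 18.
Augment Well→M2→P2→P3→Ref: bottleneck 7, flow now 7.
Augment Well→M3→M1→P1→Ref: bottleneck 5, flow now 12.
Augment Well→P5→P2→P3→Ref: bottleneck 4, flow now 16.
Augment Well→P5→P4→P1→Ref: bottleneck 2, flow now 18.
No augmenting path remains; maximum flow = 18.
Cut capacity 18 equals the max flow, so it is a minimum cut.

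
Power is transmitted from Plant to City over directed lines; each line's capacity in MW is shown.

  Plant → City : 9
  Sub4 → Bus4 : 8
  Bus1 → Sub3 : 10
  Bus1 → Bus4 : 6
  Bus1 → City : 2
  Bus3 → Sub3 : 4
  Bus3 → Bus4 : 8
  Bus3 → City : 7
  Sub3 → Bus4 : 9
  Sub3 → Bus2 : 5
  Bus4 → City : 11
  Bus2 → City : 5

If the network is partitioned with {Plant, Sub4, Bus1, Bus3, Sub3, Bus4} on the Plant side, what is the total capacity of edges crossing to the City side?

Edges leaving {Plant, Sub4, Bus1, Bus3, Sub3, Bus4}: Plant→City (9), Bus1→City (2), Bus3→City (7), Sub3→Bus2 (5), Bus4→City (11).
Cut capacity = 9 + 2 + 7 + 5 + 11 = 34.

34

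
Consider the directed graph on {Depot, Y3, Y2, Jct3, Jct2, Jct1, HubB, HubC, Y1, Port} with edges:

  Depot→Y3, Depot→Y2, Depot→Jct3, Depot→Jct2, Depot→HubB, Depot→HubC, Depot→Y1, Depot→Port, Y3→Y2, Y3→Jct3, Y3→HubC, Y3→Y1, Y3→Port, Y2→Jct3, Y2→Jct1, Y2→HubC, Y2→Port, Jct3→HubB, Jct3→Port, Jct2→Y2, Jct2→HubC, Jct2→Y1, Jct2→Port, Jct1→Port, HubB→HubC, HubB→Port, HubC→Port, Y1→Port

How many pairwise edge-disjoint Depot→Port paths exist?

8

Assign every edge capacity 1; by Menger, the answer equals the max flow.
Path Depot→Port (+1); total 1.
Path Depot→Y3→Port (+1); total 2.
Path Depot→Y2→Port (+1); total 3.
Path Depot→Jct3→Port (+1); total 4.
Path Depot→Jct2→Port (+1); total 5.
Path Depot→HubB→Port (+1); total 6.
Path Depot→HubC→Port (+1); total 7.
Path Depot→Y1→Port (+1); total 8.
No residual Depot→Port path; max flow = 8.
Certifying cut of size 8: {Depot→HubB, Depot→HubC, Depot→Jct2, Depot→Jct3, Depot→Port, Depot→Y1, Depot→Y2, Depot→Y3}.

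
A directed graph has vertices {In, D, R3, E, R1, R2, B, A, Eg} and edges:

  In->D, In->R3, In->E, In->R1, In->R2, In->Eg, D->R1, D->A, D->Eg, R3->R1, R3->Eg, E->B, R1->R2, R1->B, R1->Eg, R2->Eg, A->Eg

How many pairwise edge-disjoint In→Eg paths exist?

Assign every edge capacity 1; by Menger, the answer equals the max flow.
Path In→Eg (+1); total 1.
Path In→D→Eg (+1); total 2.
Path In→R3→Eg (+1); total 3.
Path In→R1→Eg (+1); total 4.
Path In→R2→Eg (+1); total 5.
No residual In→Eg path; max flow = 5.
Certifying cut of size 5: {In→D, In→Eg, In→R1, In→R2, In→R3}.

5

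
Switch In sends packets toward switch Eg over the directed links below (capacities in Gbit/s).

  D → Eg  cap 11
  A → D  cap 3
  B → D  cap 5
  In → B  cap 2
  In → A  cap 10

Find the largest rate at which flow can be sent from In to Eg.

Augment In→A→D→Eg: bottleneck 3, flow now 3.
Augment In→B→D→Eg: bottleneck 2, flow now 5.
No augmenting path remains; maximum flow = 5.
In the residual graph, reachable from In: {In, A}.
Min-cut edges: In→B (2), A→D (3); capacity 2 + 3 = 5.
This cut is saturated, so no flow can exceed 5.

5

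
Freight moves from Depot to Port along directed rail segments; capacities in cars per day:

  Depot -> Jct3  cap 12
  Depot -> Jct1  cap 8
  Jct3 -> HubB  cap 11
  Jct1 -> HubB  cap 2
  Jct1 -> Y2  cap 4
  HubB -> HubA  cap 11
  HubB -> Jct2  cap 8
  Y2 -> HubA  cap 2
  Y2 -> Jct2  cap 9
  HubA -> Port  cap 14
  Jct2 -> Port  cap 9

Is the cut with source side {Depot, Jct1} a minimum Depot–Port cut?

No — its capacity is 18, but the minimum cut has capacity 17.

Given cut capacity: 12 + 2 + 4 = 18.
Augment Depot→Jct3→HubB→HubA→Port: bottleneck 11, flow now 11.
Augment Depot→Jct1→HubB→Jct2→Port: bottleneck 2, flow now 13.
Augment Depot→Jct1→Y2→HubA→Port: bottleneck 2, flow now 15.
Augment Depot→Jct1→Y2→Jct2→Port: bottleneck 2, flow now 17.
No augmenting path remains; maximum flow = 17.
In the residual graph, reachable from Depot: {Depot, Jct3, Jct1}.
Min-cut edges: Jct3→HubB (11), Jct1→HubB (2), Jct1→Y2 (4); capacity 11 + 2 + 4 = 17.
Cut capacity 18 exceeds the max flow 17, so it is not minimum.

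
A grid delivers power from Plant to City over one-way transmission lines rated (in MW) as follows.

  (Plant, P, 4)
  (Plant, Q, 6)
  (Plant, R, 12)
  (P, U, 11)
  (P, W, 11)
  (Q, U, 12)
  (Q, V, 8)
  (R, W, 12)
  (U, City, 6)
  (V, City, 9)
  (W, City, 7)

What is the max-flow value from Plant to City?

Augment Plant→P→U→City: bottleneck 4, flow now 4.
Augment Plant→Q→U→City: bottleneck 2, flow now 6.
Augment Plant→Q→V→City: bottleneck 4, flow now 10.
Augment Plant→R→W→City: bottleneck 7, flow now 17.
No augmenting path remains; maximum flow = 17.
In the residual graph, reachable from Plant: {Plant, R, W}.
Min-cut edges: Plant→P (4), Plant→Q (6), W→City (7); capacity 4 + 6 + 7 = 17.
This cut is saturated, so no flow can exceed 17.

17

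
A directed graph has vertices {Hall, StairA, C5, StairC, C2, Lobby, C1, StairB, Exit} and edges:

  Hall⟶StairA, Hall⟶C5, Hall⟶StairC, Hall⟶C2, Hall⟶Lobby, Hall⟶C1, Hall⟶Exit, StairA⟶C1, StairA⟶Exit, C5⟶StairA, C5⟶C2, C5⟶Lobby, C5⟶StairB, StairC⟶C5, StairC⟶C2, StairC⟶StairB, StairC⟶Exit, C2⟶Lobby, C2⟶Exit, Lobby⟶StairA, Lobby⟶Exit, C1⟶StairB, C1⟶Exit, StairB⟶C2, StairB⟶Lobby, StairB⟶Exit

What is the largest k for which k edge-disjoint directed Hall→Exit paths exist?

7

Assign every edge capacity 1; by Menger, the answer equals the max flow.
Path Hall→Exit (+1); total 1.
Path Hall→StairA→Exit (+1); total 2.
Path Hall→StairC→Exit (+1); total 3.
Path Hall→C2→Exit (+1); total 4.
Path Hall→Lobby→Exit (+1); total 5.
Path Hall→C1→Exit (+1); total 6.
Path Hall→C5→StairB→Exit (+1); total 7.
No residual Hall→Exit path; max flow = 7.
Certifying cut of size 7: {Hall→C1, Hall→C2, Hall→C5, Hall→Exit, Hall→Lobby, Hall→StairA, Hall→StairC}.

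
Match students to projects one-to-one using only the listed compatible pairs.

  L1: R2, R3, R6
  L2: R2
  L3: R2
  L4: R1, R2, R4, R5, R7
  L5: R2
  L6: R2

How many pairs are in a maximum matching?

Unit-capacity flow: source→left, listed edges, right→sink; max matching = max flow.
Augmenting path L1→R2 (+1); matched 1.
Augmenting path L4→R1 (+1); matched 2.
Augmenting path L2→R2→L1→R3 (+1); matched 3.
No augmenting path remains; maximum matching = 3.
König certificate: {L1, L4, R2} is a vertex cover of size 3 (every listed pair touches it), so no matching can be larger.

3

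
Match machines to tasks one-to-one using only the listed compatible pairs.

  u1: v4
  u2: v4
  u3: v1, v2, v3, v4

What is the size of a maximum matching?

Unit-capacity flow: source→left, listed edges, right→sink; max matching = max flow.
Augmenting path u1→v4 (+1); matched 1.
Augmenting path u3→v1 (+1); matched 2.
No augmenting path remains; maximum matching = 2.
König certificate: {u3, v4} is a vertex cover of size 2 (every listed pair touches it), so no matching can be larger.

2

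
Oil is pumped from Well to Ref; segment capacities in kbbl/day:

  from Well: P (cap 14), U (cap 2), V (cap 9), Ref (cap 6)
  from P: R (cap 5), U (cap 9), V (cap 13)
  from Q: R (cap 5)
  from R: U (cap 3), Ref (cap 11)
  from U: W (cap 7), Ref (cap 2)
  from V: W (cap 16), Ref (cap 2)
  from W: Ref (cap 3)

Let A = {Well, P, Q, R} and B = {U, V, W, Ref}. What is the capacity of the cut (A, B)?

53

Edges leaving {Well, P, Q, R}: Well→U (2), Well→V (9), Well→Ref (6), P→U (9), P→V (13), R→U (3), R→Ref (11).
Cut capacity = 2 + 9 + 6 + 9 + 13 + 3 + 11 = 53.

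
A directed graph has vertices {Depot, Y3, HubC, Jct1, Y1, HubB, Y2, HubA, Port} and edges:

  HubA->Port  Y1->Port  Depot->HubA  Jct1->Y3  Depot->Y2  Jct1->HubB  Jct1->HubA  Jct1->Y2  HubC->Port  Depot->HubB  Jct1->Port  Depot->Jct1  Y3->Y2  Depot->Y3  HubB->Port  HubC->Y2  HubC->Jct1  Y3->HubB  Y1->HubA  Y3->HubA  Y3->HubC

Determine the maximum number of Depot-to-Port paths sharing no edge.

4

Assign every edge capacity 1; by Menger, the answer equals the max flow.
Path Depot→Jct1→Port (+1); total 1.
Path Depot→HubB→Port (+1); total 2.
Path Depot→HubA→Port (+1); total 3.
Path Depot→Y3→HubC→Port (+1); total 4.
No residual Depot→Port path; max flow = 4.
Certifying cut of size 4: {Depot→HubA, Depot→HubB, Depot→Jct1, Depot→Y3}.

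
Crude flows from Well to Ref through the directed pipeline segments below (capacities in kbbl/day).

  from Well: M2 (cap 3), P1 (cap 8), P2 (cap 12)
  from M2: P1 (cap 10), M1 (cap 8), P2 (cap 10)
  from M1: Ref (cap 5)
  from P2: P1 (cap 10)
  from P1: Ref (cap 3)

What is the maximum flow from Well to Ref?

Augment Well→P1→Ref: bottleneck 3, flow now 3.
Augment Well→M2→M1→Ref: bottleneck 3, flow now 6.
No augmenting path remains; maximum flow = 6.
In the residual graph, reachable from Well: {Well, P2, P1}.
Min-cut edges: Well→M2 (3), P1→Ref (3); capacity 3 + 3 = 6.
This cut is saturated, so no flow can exceed 6.

6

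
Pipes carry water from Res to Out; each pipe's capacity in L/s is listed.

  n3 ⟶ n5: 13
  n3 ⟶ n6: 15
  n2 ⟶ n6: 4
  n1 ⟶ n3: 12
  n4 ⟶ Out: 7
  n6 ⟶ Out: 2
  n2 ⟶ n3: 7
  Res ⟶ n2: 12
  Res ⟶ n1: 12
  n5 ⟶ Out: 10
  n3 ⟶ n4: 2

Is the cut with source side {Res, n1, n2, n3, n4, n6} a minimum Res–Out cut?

Given cut capacity: 13 + 7 + 2 = 22.
Augment Res→n2→n6→Out: bottleneck 2, flow now 2.
Augment Res→n1→n3→n4→Out: bottleneck 2, flow now 4.
Augment Res→n1→n3→n5→Out: bottleneck 10, flow now 14.
No augmenting path remains; maximum flow = 14.
In the residual graph, reachable from Res: {Res, n1, n2, n3, n5, n6}.
Min-cut edges: n3→n4 (2), n5→Out (10), n6→Out (2); capacity 2 + 10 + 2 = 14.
Cut capacity 22 exceeds the max flow 14, so it is not minimum.

No — its capacity is 22, but the minimum cut has capacity 14.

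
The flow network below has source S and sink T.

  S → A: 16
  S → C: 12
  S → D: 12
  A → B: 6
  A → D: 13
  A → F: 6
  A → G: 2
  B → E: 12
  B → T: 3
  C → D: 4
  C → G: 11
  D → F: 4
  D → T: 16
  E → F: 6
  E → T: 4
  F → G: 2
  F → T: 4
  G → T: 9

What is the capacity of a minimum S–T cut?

Augment S→D→T: bottleneck 12, flow now 12.
Augment S→A→B→T: bottleneck 3, flow now 15.
Augment S→A→D→T: bottleneck 4, flow now 19.
Augment S→A→F→T: bottleneck 4, flow now 23.
Augment S→A→G→T: bottleneck 2, flow now 25.
Augment S→C→G→T: bottleneck 7, flow now 32.
Augment S→A→B→E→T: bottleneck 3, flow now 35.
No augmenting path remains; maximum flow = 35.
By max-flow min-cut, the minimum cut capacity equals the max flow.
In the residual graph, reachable from S: {S, A, C, D, F, G}.
Min-cut edges: A→B (6), D→T (16), F→T (4), G→T (9); capacity 6 + 16 + 4 + 9 = 35.

35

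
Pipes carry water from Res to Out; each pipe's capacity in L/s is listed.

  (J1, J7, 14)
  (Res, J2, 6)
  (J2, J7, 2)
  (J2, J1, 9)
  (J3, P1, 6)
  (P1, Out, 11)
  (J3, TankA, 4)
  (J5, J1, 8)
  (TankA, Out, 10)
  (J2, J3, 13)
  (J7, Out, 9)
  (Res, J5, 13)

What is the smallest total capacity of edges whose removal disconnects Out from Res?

Augment Res→J2→J7→Out: bottleneck 2, flow now 2.
Augment Res→J5→J1→J7→Out: bottleneck 7, flow now 9.
Augment Res→J2→J3→P1→Out: bottleneck 4, flow now 13.
Augment Res→J5→J1→J7→J2→J3→P1→Out: bottleneck 1, flow now 14. (uses reverse residual edge)
No augmenting path remains; maximum flow = 14.
By max-flow min-cut, the minimum cut capacity equals the max flow.
In the residual graph, reachable from Res: {Res, J5}.
Min-cut edges: Res→J2 (6), J5→J1 (8); capacity 6 + 8 = 14.

14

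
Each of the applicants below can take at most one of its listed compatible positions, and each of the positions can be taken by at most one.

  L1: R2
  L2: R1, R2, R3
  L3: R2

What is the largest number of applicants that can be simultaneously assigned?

Unit-capacity flow: source→left, listed edges, right→sink; max matching = max flow.
Augmenting path L1→R2 (+1); matched 1.
Augmenting path L2→R1 (+1); matched 2.
No augmenting path remains; maximum matching = 2.
König certificate: {L2, R2} is a vertex cover of size 2 (every listed pair touches it), so no matching can be larger.

2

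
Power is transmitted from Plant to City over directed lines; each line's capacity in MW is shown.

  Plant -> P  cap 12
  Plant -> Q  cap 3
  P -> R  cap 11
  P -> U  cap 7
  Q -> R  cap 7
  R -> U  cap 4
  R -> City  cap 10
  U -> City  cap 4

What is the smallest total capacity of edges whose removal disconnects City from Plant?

Augment Plant→P→R→City: bottleneck 10, flow now 10.
Augment Plant→P→U→City: bottleneck 2, flow now 12.
Augment Plant→Q→R→U→City: bottleneck 2, flow now 14.
No augmenting path remains; maximum flow = 14.
By max-flow min-cut, the minimum cut capacity equals the max flow.
In the residual graph, reachable from Plant: {Plant, P, Q, R, U}.
Min-cut edges: R→City (10), U→City (4); capacity 10 + 4 = 14.

14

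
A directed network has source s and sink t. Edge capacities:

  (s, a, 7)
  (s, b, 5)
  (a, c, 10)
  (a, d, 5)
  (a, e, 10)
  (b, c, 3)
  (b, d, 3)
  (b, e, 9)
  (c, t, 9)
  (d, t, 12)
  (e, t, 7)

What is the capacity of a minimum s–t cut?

12

Augment s→a→c→t: bottleneck 7, flow now 7.
Augment s→b→c→t: bottleneck 2, flow now 9.
Augment s→b→d→t: bottleneck 3, flow now 12.
No augmenting path remains; maximum flow = 12.
By max-flow min-cut, the minimum cut capacity equals the max flow.
In the residual graph, reachable from s: {s}.
Min-cut edges: s→a (7), s→b (5); capacity 7 + 5 = 12.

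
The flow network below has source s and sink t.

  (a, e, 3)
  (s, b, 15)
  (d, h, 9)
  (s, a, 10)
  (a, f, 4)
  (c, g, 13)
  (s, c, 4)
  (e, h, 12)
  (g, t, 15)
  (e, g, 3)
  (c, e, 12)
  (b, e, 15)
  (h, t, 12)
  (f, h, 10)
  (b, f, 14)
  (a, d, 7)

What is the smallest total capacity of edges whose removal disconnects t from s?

Augment s→c→g→t: bottleneck 4, flow now 4.
Augment s→a→d→h→t: bottleneck 7, flow now 11.
Augment s→a→e→g→t: bottleneck 3, flow now 14.
Augment s→b→e→h→t: bottleneck 5, flow now 19.
No augmenting path remains; maximum flow = 19.
By max-flow min-cut, the minimum cut capacity equals the max flow.
In the residual graph, reachable from s: {s, a, b, d, e, f, h}.
Min-cut edges: s→c (4), e→g (3), h→t (12); capacity 4 + 3 + 12 = 19.

19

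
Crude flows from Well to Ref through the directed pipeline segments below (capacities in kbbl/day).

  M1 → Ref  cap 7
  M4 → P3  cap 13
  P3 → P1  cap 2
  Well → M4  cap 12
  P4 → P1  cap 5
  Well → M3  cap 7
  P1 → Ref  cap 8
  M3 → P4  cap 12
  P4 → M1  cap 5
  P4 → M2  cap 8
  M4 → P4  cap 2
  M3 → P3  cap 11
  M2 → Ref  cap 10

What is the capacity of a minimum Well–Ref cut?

Augment Well→M3→P3→P1→Ref: bottleneck 2, flow now 2.
Augment Well→M3→P4→P1→Ref: bottleneck 5, flow now 7.
Augment Well→M4→P4→M1→Ref: bottleneck 2, flow now 9.
Augment Well→M4→P3→M3→P4→M1→Ref: bottleneck 2, flow now 11. (uses reverse residual edge)
No augmenting path remains; maximum flow = 11.
By max-flow min-cut, the minimum cut capacity equals the max flow.
In the residual graph, reachable from Well: {Well, M4, P3}.
Min-cut edges: Well→M3 (7), M4→P4 (2), P3→P1 (2); capacity 7 + 2 + 2 = 11.

11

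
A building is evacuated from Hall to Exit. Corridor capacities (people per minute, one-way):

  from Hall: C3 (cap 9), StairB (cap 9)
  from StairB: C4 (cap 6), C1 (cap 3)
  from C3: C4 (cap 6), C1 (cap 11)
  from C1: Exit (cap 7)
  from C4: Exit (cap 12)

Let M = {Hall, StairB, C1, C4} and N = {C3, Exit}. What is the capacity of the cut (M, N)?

28

Edges leaving {Hall, StairB, C1, C4}: Hall→C3 (9), C1→Exit (7), C4→Exit (12).
Cut capacity = 9 + 7 + 12 = 28.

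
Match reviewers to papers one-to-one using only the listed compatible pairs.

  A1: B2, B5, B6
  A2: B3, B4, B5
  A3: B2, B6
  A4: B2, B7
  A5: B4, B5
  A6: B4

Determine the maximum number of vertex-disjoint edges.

Unit-capacity flow: source→left, listed edges, right→sink; max matching = max flow.
Augmenting path A1→B2 (+1); matched 1.
Augmenting path A2→B3 (+1); matched 2.
Augmenting path A3→B6 (+1); matched 3.
Augmenting path A4→B7 (+1); matched 4.
Augmenting path A5→B4 (+1); matched 5.
Augmenting path A6→B4→A5→B5 (+1); matched 6.
No augmenting path remains; maximum matching = 6.
König certificate: {A1, A2, A3, A4, A5, A6} is a vertex cover of size 6 (every listed pair touches it), so no matching can be larger.

6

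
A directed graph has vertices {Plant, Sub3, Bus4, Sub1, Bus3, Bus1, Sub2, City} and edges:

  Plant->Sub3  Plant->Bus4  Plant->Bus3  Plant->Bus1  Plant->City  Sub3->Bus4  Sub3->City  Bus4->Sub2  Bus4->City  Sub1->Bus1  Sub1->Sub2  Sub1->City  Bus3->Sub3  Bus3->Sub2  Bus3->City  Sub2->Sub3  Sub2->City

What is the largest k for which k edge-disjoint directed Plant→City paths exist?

4

Assign every edge capacity 1; by Menger, the answer equals the max flow.
Path Plant→City (+1); total 1.
Path Plant→Sub3→City (+1); total 2.
Path Plant→Bus4→City (+1); total 3.
Path Plant→Bus3→City (+1); total 4.
No residual Plant→City path; max flow = 4.
Certifying cut of size 4: {Plant→Bus3, Plant→Bus4, Plant→City, Plant→Sub3}.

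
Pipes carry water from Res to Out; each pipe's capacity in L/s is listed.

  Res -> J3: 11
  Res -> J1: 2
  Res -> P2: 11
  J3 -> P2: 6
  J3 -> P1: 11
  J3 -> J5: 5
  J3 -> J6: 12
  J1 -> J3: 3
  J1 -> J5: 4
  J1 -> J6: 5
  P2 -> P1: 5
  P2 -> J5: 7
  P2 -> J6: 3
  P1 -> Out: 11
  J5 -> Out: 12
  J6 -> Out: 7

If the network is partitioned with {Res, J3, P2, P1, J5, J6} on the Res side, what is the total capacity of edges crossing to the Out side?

32

Edges leaving {Res, J3, P2, P1, J5, J6}: Res→J1 (2), P1→Out (11), J5→Out (12), J6→Out (7).
Cut capacity = 2 + 11 + 12 + 7 = 32.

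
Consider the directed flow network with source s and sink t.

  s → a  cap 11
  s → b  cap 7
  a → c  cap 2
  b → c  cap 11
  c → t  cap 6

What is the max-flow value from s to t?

6

Augment s→a→c→t: bottleneck 2, flow now 2.
Augment s→b→c→t: bottleneck 4, flow now 6.
No augmenting path remains; maximum flow = 6.
In the residual graph, reachable from s: {s, a, b, c}.
Min-cut edges: c→t (6); capacity 6 = 6.
This cut is saturated, so no flow can exceed 6.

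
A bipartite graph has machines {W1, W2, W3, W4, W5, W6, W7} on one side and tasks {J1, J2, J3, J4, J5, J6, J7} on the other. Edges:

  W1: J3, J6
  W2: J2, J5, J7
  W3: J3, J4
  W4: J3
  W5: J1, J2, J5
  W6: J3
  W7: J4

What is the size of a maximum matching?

Unit-capacity flow: source→left, listed edges, right→sink; max matching = max flow.
Augmenting path W1→J3 (+1); matched 1.
Augmenting path W2→J2 (+1); matched 2.
Augmenting path W3→J4 (+1); matched 3.
Augmenting path W5→J1 (+1); matched 4.
Augmenting path W4→J3→W1→J6 (+1); matched 5.
No augmenting path remains; maximum matching = 5.
König certificate: {W1, W2, W5, J3, J4} is a vertex cover of size 5 (every listed pair touches it), so no matching can be larger.

5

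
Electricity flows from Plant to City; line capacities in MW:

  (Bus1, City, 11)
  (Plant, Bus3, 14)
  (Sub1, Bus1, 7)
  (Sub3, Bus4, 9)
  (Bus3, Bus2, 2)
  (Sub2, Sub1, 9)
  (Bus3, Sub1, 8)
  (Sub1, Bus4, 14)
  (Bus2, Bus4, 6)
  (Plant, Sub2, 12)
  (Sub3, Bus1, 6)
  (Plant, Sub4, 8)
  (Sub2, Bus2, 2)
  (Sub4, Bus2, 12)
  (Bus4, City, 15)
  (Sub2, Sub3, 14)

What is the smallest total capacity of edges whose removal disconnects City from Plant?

Augment Plant→Sub4→Bus2→Bus4→City: bottleneck 6, flow now 6.
Augment Plant→Sub2→Sub3→Bus1→City: bottleneck 6, flow now 12.
Augment Plant→Sub2→Sub3→Bus4→City: bottleneck 6, flow now 18.
Augment Plant→Bus3→Sub1→Bus1→City: bottleneck 5, flow now 23.
Augment Plant→Bus3→Sub1→Bus4→City: bottleneck 3, flow now 26.
No augmenting path remains; maximum flow = 26.
By max-flow min-cut, the minimum cut capacity equals the max flow.
In the residual graph, reachable from Plant: {Plant, Sub4, Bus3, Bus2}.
Min-cut edges: Plant→Sub2 (12), Bus3→Sub1 (8), Bus2→Bus4 (6); capacity 12 + 8 + 6 = 26.

26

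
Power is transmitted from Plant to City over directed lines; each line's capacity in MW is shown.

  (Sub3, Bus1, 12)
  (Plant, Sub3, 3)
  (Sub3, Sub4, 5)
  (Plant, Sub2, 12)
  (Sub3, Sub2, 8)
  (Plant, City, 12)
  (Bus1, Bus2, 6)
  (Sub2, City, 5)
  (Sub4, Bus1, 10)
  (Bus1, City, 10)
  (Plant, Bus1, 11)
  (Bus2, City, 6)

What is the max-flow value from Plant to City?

31

Augment Plant→City: bottleneck 12, flow now 12.
Augment Plant→Sub2→City: bottleneck 5, flow now 17.
Augment Plant→Bus1→City: bottleneck 10, flow now 27.
Augment Plant→Bus1→Bus2→City: bottleneck 1, flow now 28.
Augment Plant→Sub3→Bus1→Bus2→City: bottleneck 3, flow now 31.
No augmenting path remains; maximum flow = 31.
In the residual graph, reachable from Plant: {Plant, Sub2}.
Min-cut edges: Plant→Sub3 (3), Plant→Bus1 (11), Plant→City (12), Sub2→City (5); capacity 3 + 11 + 12 + 5 = 31.
This cut is saturated, so no flow can exceed 31.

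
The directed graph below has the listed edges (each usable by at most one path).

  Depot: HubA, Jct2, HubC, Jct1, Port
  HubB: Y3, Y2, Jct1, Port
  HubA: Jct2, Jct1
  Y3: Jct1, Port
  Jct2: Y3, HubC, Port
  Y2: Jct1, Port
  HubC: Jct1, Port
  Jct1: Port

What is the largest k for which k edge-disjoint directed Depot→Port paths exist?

Assign every edge capacity 1; by Menger, the answer equals the max flow.
Path Depot→Port (+1); total 1.
Path Depot→Jct2→Port (+1); total 2.
Path Depot→HubC→Port (+1); total 3.
Path Depot→Jct1→Port (+1); total 4.
Path Depot→HubA→Jct2→Y3→Port (+1); total 5.
No residual Depot→Port path; max flow = 5.
Certifying cut of size 5: {Depot→HubA, Depot→HubC, Depot→Jct1, Depot→Jct2, Depot→Port}.

5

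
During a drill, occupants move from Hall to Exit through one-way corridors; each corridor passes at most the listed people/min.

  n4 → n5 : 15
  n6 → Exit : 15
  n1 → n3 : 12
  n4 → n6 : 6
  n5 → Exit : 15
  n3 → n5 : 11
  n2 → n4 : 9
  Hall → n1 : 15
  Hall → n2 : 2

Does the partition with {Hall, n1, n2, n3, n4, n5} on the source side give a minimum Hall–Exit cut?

No — its capacity is 21, but the minimum cut has capacity 13.

Given cut capacity: 6 + 15 = 21.
Augment Hall→n1→n3→n5→Exit: bottleneck 11, flow now 11.
Augment Hall→n2→n4→n5→Exit: bottleneck 2, flow now 13.
No augmenting path remains; maximum flow = 13.
In the residual graph, reachable from Hall: {Hall, n1, n3}.
Min-cut edges: Hall→n2 (2), n3→n5 (11); capacity 2 + 11 = 13.
Cut capacity 21 exceeds the max flow 13, so it is not minimum.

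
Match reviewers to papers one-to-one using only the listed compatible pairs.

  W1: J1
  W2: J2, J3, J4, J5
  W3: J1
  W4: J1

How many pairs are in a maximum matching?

Unit-capacity flow: source→left, listed edges, right→sink; max matching = max flow.
Augmenting path W1→J1 (+1); matched 1.
Augmenting path W2→J2 (+1); matched 2.
No augmenting path remains; maximum matching = 2.
König certificate: {W2, J1} is a vertex cover of size 2 (every listed pair touches it), so no matching can be larger.

2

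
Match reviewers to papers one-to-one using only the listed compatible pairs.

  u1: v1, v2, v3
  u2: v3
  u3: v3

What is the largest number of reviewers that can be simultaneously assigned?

Unit-capacity flow: source→left, listed edges, right→sink; max matching = max flow.
Augmenting path u1→v1 (+1); matched 1.
Augmenting path u2→v3 (+1); matched 2.
No augmenting path remains; maximum matching = 2.
König certificate: {u1, v3} is a vertex cover of size 2 (every listed pair touches it), so no matching can be larger.

2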